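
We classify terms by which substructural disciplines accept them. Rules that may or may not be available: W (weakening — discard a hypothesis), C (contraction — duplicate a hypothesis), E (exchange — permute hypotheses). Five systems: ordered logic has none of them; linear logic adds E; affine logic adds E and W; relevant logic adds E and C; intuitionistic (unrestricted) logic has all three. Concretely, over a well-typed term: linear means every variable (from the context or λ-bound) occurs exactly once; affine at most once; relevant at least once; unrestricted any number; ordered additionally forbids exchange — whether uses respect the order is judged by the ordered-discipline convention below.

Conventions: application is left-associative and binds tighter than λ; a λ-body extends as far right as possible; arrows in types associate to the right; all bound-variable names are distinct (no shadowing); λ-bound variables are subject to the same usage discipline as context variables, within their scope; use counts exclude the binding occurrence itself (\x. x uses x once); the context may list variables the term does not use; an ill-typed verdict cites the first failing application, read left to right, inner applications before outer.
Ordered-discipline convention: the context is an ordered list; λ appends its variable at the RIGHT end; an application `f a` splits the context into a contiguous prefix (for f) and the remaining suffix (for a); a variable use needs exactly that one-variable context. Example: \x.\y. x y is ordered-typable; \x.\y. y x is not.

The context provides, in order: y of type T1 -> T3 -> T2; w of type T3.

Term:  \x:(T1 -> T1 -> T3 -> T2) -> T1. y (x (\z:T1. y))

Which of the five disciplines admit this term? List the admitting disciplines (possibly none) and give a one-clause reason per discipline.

admitting disciplines: unrestricted
counts: y: 2, w: 0, x (bound): 1, z (bound): 0
uses in reading order: y, x, y
typing: the term checks, with type ((T1 -> T1 -> T3 -> T2) -> T1) -> T3 -> T2
ordered: ✗ — y ×2 used more than once (contraction); w, z never used (weakening)
linear: ✗ — y ×2 used more than once (contraction); w, z never used (weakening)
affine: ✗ — y ×2 used more than once (contraction)
relevant: ✗ — w, z never used (weakening)
unrestricted: ✓ — typability at ((T1 -> T1 -> T3 -> T2) -> T1) -> T3 -> T2 is all that's needed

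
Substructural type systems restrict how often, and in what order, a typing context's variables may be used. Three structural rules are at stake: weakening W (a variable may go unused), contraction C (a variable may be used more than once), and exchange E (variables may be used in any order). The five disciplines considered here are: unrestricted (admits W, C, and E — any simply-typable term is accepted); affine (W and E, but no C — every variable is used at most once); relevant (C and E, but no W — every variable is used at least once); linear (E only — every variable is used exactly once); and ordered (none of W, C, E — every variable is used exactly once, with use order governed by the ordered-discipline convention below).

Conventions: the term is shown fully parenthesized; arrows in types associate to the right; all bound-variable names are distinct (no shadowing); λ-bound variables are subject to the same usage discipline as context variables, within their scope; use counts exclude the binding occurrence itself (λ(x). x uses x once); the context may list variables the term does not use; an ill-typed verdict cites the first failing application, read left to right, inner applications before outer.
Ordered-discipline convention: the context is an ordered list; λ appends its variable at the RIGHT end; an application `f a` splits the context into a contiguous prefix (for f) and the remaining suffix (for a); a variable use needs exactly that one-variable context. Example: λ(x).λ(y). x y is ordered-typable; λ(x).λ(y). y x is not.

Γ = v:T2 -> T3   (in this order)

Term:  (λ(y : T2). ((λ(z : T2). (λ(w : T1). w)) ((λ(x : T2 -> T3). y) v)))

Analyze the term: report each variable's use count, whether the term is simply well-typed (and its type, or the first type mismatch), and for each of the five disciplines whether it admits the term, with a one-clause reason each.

usage: v: 1; y (λ-bound): 1; z (λ-bound): 0; w (λ-bound): 1; x (λ-bound): 0
left-to-right use order: w, y, v
typing: well-typed at T2 -> T1 -> T1
ordered: ✗, unused: z, x — weakening required
linear: ✗, unused: z, x — weakening required
affine: ✓, no duplicate uses among v, y, z, w, x
relevant: ✗, unused: z, x — weakening required
unrestricted: ✓, simply typable at T2 -> T1 -> T1; W, C, E all held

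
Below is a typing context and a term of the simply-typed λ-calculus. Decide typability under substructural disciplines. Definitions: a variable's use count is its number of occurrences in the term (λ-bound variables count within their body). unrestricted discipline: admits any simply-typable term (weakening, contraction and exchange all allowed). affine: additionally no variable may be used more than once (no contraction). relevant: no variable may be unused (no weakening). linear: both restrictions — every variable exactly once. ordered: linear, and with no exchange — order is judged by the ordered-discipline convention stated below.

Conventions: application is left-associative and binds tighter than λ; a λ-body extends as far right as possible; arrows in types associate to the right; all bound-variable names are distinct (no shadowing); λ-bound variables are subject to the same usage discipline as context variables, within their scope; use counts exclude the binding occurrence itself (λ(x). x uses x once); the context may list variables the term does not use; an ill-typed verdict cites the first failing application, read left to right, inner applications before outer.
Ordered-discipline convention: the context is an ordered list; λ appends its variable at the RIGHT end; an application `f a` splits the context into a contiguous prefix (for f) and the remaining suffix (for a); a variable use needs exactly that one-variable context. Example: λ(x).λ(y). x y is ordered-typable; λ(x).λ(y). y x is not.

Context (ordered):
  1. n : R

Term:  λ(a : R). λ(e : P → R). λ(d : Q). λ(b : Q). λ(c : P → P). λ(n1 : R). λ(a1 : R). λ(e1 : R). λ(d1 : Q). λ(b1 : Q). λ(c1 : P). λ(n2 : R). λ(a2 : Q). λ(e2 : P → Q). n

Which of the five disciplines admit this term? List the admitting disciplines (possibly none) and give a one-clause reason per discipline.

admitted in: affine, unrestricted
variable uses: n=1; a (bound)=0; e (bound)=0; d (bound)=0; b (bound)=0; c (bound)=0; n1 (bound)=0; a1 (bound)=0; e1 (bound)=0; d1 (bound)=0; b1 (bound)=0; c1 (bound)=0; n2 (bound)=0; a2 (bound)=0; e2 (bound)=0
left-to-right use order: n
typing: the term checks, with type R → (P → R) → Q → Q → (P → P) → R → R → R → Q → Q → P → R → Q → (P → Q) → R
ordered: ✗ — unused: a, e, d, b, c, n1, a1, e1, d1, b1, c1, n2, a2, e2 — weakening required
linear: ✗ — unused: a, e, d, b, c, n1, a1, e1, d1, b1, c1, n2, a2, e2 — weakening required
affine: ✓ — no duplicate uses among n, a, e, d, b, c, n1, a1, e1, d1, b1, c1, n2, a2, e2
relevant: ✗ — unused: a, e, d, b, c, n1, a1, e1, d1, b1, c1, n2, a2, e2 — weakening required
unrestricted: ✓ — well-typed at R → (P → R) → Q → Q → (P → P) → R → R → R → Q → Q → P → R → Q → (P → Q) → R; no restrictions here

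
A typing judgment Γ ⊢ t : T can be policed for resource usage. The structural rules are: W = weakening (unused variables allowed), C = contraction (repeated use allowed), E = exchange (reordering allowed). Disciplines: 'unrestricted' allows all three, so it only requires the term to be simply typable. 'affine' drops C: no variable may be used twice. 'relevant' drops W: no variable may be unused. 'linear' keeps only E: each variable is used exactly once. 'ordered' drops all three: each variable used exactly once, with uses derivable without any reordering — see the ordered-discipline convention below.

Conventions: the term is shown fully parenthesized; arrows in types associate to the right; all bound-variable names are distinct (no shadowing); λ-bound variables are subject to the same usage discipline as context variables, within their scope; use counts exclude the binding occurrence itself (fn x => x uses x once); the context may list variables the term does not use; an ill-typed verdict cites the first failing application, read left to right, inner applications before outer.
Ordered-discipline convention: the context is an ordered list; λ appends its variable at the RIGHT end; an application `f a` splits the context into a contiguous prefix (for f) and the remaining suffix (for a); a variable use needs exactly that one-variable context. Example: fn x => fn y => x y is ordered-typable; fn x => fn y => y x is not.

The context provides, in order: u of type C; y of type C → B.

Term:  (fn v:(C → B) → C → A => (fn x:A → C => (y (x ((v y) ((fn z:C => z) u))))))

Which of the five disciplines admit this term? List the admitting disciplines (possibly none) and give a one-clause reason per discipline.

accepted by: relevant, unrestricted
use counts: u: 1, y: 2, v [bound]: 1, x [bound]: 1, z [bound]: 1
left-to-right use order: y, x, v, y, z, u
typing: well-typed at ((C → B) → C → A) → (A → C) → B
ordered: ✗, repeated use of y ×2
linear: ✗, repeated use of y ×2
affine: ✗, repeated use of y ×2
relevant: ✓, at least one use each (u, y, v, x, z)
unrestricted: ✓, simply typable at ((C → B) → C → A) → (A → C) → B; W, C, E all held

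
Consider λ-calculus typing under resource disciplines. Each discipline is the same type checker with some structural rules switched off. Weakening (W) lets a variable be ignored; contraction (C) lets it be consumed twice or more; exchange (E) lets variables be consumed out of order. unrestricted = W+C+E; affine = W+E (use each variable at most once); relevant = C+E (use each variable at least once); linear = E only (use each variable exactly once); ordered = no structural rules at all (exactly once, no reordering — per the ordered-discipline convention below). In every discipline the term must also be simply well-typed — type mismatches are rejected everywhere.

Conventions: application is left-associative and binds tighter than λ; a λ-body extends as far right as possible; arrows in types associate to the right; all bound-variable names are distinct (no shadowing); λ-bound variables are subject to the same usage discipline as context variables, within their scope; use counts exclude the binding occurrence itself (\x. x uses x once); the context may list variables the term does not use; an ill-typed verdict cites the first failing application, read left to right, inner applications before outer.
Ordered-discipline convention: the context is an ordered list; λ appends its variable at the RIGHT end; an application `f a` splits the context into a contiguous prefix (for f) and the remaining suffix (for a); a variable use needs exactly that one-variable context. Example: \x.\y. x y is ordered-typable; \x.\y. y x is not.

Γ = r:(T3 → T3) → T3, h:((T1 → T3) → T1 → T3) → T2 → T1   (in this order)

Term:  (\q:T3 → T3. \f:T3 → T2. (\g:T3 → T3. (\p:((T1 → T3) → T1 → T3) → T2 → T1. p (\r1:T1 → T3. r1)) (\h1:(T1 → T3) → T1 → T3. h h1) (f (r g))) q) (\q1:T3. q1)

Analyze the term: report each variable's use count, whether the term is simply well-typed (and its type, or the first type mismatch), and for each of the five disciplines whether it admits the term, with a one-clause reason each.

use counts: r=1, h=1, q [bound]=1, f [bound]=1, g [bound]=1, p [bound]=1, r1 [bound]=1, h1 [bound]=1, q1 [bound]=1
left-to-right use order: p, r1, h, h1, f, r, g, q, q1
typing: ✓ — (T3 → T2) → T1
ordered ✗ (no contiguous prefix/suffix split fits p, r1, h, h1, f, r, g, q, q1)
linear ✓ (each of r, h, q, f, g, p, r1, h1, q1 used exactly once)
affine ✓ (none of r, h, q, f, g, p, r1, h1, q1 used more than once)
relevant ✓ (r, h, q, f, g, p, r1, h1, q1: all used, weakening unneeded)
unrestricted ✓ (simply typable at (T3 → T2) → T1; W, C, E all held)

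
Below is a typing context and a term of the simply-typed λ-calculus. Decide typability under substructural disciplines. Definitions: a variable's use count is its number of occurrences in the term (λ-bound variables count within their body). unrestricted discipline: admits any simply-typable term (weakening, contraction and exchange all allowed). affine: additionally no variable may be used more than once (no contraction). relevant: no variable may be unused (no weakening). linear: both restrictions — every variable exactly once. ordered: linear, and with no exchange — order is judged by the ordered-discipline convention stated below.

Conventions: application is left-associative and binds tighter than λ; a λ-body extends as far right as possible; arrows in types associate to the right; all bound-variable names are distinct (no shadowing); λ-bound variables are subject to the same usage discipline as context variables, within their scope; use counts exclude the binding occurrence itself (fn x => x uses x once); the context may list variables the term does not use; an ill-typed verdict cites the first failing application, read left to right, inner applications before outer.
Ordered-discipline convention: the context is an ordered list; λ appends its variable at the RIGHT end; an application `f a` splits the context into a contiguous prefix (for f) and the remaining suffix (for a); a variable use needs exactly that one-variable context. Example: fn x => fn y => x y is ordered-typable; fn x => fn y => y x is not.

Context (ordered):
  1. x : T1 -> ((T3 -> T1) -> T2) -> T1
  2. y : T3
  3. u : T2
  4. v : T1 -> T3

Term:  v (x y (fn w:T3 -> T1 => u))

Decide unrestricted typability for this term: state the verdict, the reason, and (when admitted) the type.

no — a type mismatch blocks all five
variable uses: x: 1, y: 1, u: 1, v: 1, w (λ-bound): 0
order of uses: v, x, y, u
typing: ill-typed: a function awaiting T1 gets T3
all disciplines: ordered ✗; linear ✗; affine ✗; relevant ✗; unrestricted ✗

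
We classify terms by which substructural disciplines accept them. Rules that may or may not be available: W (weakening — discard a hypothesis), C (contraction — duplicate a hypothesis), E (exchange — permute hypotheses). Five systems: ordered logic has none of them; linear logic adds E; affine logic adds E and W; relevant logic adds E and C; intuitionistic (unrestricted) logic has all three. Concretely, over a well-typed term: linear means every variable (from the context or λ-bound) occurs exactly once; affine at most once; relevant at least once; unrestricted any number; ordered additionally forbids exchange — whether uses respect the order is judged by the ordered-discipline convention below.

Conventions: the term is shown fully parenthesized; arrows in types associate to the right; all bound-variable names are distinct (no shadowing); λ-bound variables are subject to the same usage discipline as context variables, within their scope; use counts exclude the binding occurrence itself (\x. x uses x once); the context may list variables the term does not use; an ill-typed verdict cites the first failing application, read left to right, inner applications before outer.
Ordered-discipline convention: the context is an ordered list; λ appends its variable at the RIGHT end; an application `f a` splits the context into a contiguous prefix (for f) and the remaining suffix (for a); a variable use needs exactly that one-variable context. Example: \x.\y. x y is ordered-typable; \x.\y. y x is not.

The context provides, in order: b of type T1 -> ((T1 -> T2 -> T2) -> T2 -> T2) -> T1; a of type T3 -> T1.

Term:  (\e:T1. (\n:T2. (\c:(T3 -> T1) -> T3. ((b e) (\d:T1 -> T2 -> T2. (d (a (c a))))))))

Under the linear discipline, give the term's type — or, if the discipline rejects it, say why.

not well-typed under linear — a ×2 used more than once (contraction); n never used (weakening)
use counts: b: 1×, a: 2×, e (bound): 1×, n (bound): 0×, c (bound): 1×, d (bound): 1×
order of uses: b, e, d, a, c, a
typing: well-typed at T1 -> T2 -> ((T3 -> T1) -> T3) -> T1
summary: ordered ✗; linear ✗; affine ✗; relevant ✗; unrestricted ✓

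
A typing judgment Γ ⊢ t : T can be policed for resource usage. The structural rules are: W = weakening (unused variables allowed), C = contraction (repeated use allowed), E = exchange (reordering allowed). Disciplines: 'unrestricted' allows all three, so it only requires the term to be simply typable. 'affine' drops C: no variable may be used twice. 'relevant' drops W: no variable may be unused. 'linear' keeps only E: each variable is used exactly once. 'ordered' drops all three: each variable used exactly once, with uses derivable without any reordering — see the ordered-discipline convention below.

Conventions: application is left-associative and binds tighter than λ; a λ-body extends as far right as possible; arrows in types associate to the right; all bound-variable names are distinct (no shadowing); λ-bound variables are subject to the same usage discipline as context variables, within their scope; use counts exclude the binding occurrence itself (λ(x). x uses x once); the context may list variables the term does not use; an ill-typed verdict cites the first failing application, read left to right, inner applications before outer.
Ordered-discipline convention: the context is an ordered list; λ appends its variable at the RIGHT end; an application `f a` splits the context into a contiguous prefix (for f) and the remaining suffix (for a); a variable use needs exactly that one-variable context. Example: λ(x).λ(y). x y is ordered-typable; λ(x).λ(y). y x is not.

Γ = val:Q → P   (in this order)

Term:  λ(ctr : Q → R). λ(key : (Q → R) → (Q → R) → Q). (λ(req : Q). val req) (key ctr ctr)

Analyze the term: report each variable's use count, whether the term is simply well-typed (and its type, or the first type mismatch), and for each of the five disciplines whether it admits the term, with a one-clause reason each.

use counts: val=1; ctr (bound)=2; key (bound)=1; req (bound)=1
order of uses: val, req, key, ctr, ctr
typing: well-typed — term : (Q → R) → ((Q → R) → (Q → R) → Q) → P
ordered: ✗, ctr ×2 used more than once (contraction)
linear: ✗, ctr ×2 used more than once (contraction)
affine: ✗, ctr ×2 used more than once (contraction)
relevant: ✓, val, ctr, key, req: all used, weakening unneeded
unrestricted: ✓, simply typable at (Q → R) → ((Q → R) → (Q → R) → Q) → P; W, C, E all held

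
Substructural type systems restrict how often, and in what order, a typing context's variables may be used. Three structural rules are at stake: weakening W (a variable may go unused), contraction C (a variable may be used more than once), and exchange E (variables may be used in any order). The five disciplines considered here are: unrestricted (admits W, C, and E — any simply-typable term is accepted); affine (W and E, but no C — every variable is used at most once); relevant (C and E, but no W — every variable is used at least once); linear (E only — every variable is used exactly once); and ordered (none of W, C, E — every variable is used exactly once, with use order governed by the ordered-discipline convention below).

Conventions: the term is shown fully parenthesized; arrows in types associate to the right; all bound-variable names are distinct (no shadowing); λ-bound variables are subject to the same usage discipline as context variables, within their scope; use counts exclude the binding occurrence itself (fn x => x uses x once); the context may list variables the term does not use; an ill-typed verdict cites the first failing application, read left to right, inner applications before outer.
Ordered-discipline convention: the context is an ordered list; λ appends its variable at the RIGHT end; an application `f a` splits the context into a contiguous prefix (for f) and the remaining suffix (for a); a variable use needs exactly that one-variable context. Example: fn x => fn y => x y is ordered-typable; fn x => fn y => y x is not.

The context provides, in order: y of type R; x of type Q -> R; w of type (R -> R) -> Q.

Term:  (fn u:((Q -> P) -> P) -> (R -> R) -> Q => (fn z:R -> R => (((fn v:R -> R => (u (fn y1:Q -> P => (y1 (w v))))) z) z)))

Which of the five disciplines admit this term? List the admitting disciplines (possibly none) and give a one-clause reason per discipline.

admitted in: unrestricted
counts: y ×0, x ×0, w ×1, u (λ-bound) ×1, z (λ-bound) ×2, v (λ-bound) ×1, y1 (λ-bound) ×1
order of uses: u, y1, w, v, z, z
typing: well-typed — term : (((Q -> P) -> P) -> (R -> R) -> Q) -> (R -> R) -> Q
ordered: ✗ — uses contraction: z ×2; needs weakening: y, x unused
linear: ✗ — uses contraction: z ×2; needs weakening: y, x unused
affine: ✗ — uses contraction: z ×2
relevant: ✗ — needs weakening: y, x unused
unrestricted: ✓ — typability at (((Q -> P) -> P) -> (R -> R) -> Q) -> (R -> R) -> Q is all that's needed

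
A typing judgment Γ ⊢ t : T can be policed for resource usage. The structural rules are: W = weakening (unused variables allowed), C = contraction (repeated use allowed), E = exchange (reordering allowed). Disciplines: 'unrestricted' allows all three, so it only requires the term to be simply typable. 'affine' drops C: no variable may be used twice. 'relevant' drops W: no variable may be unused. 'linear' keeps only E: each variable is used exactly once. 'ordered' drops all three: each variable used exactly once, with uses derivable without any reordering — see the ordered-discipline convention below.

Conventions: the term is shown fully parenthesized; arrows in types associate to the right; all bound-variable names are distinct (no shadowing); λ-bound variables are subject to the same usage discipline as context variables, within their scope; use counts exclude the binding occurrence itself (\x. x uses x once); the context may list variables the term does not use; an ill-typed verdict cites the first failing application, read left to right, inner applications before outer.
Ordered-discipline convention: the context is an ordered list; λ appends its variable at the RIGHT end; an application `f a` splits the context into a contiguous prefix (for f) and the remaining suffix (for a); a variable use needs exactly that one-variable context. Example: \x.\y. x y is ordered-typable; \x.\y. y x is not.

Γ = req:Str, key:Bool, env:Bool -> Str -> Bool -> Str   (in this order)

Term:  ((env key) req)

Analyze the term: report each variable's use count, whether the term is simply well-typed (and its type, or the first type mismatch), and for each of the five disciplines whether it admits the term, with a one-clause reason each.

use counts: req ×1, key ×1, env ×1
left-to-right use order: env, key, req
typing: well-typed at Bool -> Str
ordered: ✗ — needs exchange: uses follow env, key, req
linear: ✓ — each of req, key, env used exactly once
affine: ✓ — at most one use each (req, key, env)
relevant: ✓ — every one of req, key, env appears
unrestricted: ✓ — type-checks (Bool -> Str) and nothing is barred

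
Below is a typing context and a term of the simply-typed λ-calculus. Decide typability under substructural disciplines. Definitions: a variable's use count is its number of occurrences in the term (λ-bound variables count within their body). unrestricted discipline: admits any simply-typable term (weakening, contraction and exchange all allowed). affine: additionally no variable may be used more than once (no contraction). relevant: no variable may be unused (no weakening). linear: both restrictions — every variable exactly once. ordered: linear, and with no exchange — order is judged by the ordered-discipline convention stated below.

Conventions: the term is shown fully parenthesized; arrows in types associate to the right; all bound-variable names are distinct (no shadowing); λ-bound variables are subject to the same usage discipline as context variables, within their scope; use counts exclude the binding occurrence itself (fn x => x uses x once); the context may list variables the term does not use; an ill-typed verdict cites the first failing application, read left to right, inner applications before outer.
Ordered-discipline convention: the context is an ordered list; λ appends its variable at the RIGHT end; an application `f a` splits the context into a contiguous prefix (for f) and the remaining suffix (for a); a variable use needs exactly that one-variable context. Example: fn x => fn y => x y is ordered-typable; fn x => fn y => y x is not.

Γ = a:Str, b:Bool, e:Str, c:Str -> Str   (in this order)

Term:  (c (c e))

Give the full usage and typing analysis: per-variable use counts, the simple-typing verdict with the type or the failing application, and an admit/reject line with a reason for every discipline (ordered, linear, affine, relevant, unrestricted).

usage: a: 0×, b: 0×, e: 1×, c: 2×
uses in reading order: c, c, e
typing: ✓ — Str
ordered: ✗, repeated use of c ×2; a, b left unused
linear: ✗, repeated use of c ×2; a, b left unused
affine: ✗, repeated use of c ×2
relevant: ✗, a, b left unused
unrestricted: ✓, well-typed at Str; no restrictions here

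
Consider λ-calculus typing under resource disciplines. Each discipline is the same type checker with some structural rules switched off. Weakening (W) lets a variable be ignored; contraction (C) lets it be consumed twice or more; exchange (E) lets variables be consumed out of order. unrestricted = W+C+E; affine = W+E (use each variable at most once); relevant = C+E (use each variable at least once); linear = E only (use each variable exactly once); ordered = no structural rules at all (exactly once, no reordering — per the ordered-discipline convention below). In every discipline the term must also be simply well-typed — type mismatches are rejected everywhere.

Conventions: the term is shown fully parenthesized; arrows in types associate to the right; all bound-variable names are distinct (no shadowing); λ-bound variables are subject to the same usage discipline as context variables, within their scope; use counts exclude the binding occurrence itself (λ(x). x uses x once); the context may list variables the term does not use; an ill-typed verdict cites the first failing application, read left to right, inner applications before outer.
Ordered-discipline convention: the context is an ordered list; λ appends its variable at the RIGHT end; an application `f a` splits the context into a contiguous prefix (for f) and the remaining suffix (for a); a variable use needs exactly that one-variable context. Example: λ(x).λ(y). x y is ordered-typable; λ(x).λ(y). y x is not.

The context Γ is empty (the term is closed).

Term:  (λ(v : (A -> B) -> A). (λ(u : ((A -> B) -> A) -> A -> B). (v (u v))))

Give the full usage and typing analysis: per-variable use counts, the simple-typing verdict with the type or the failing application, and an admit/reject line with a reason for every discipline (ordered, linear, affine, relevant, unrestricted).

variable uses: v (bound)=2, u (bound)=1
order of uses: v, u, v
typing: the term checks, with type ((A -> B) -> A) -> (((A -> B) -> A) -> A -> B) -> A
ordered: ✗ — uses contraction: v ×2
linear: ✗ — uses contraction: v ×2
affine: ✗ — uses contraction: v ×2
relevant: ✓ — at least one use each (v, u)
unrestricted: ✓ — well-typed at ((A -> B) -> A) -> (((A -> B) -> A) -> A -> B) -> A; no restrictions here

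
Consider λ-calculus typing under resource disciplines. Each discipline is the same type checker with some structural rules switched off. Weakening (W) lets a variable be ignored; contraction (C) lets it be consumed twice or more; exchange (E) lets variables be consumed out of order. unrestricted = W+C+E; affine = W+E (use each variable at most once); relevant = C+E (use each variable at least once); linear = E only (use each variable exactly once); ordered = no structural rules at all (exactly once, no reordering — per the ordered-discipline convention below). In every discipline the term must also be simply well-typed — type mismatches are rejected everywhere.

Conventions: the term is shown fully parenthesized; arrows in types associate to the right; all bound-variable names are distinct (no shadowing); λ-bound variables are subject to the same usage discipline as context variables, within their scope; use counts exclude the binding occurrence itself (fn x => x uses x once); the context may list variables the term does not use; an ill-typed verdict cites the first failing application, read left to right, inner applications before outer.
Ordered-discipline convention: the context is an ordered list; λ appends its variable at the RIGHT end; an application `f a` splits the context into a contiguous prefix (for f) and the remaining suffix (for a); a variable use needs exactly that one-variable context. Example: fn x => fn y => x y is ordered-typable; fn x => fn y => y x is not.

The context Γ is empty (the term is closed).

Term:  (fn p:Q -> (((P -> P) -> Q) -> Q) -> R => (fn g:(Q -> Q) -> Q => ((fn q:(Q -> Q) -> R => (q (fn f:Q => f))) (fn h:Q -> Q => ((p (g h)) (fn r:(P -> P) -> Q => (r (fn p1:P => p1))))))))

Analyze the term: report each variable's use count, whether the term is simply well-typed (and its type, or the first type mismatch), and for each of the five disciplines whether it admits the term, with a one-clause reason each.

variable uses: p (bound)=1, g (bound)=1, q (bound)=1, f (bound)=1, h (bound)=1, r (bound)=1, p1 (bound)=1
order of uses: q, f, p, g, h, r, p1
typing: well-typed at (Q -> (((P -> P) -> Q) -> Q) -> R) -> ((Q -> Q) -> Q) -> R
ordered: ✓, p, g, q, f, h, r, p1 once each; derivable with no W/C/E
linear: ✓, exactly-once usage across p, g, q, f, h, r, p1
affine: ✓, no duplicate uses among p, g, q, f, h, r, p1
relevant: ✓, every one of p, g, q, f, h, r, p1 appears
unrestricted: ✓, simply typable at (Q -> (((P -> P) -> Q) -> Q) -> R) -> ((Q -> Q) -> Q) -> R; W, C, E all held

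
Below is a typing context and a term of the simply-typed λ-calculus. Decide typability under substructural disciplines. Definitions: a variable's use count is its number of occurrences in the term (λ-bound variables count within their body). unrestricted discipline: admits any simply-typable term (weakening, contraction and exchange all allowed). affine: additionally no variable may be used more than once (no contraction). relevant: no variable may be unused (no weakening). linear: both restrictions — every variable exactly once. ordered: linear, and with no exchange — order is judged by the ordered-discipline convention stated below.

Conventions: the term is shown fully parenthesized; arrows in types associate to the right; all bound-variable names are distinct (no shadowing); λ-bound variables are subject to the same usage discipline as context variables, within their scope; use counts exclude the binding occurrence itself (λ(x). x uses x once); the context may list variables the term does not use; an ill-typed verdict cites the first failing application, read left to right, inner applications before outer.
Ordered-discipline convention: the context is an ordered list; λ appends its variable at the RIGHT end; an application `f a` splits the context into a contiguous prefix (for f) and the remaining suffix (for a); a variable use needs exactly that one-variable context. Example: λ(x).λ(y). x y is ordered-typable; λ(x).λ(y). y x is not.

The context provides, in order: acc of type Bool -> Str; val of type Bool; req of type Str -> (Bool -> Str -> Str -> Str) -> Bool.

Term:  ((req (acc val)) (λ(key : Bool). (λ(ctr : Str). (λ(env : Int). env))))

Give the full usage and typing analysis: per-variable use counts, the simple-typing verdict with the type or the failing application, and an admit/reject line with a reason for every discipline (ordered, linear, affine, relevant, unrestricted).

counts: acc=1; val=1; req=1; key (bound)=0; ctr (bound)=0; env (bound)=1
use order (left to right): req, acc, val, env
typing: ill-typed: an application expects Bool -> Str -> Str -> Str but receives Bool -> Str -> Int -> Int
ordered: ✗ — the type mismatch rejects it
linear: ✗ — not simply typable
affine: ✗ — fails simple typing
relevant: ✗ — a type mismatch blocks all five
unrestricted: ✗ — the type mismatch rejects it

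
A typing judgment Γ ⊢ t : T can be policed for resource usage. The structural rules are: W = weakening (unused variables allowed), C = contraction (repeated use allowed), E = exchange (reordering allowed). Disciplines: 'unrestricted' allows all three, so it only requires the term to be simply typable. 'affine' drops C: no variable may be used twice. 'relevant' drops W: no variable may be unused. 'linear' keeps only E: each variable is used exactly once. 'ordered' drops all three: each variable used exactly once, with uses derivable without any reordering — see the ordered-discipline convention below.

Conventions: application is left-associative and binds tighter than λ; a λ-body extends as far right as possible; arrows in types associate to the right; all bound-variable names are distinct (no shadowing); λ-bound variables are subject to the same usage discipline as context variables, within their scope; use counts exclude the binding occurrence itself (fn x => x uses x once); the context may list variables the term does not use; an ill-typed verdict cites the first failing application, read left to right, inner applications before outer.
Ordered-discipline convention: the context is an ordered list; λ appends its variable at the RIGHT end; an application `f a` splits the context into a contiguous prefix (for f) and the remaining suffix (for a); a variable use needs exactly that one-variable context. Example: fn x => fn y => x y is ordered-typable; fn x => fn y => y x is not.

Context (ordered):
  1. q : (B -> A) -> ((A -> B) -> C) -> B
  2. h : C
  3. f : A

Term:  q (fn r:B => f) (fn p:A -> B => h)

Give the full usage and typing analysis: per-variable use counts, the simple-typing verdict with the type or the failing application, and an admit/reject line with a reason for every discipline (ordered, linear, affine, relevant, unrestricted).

counts: q: 1; h: 1; f: 1; r (bound): 0; p (bound): 0
order of uses: q, f, h
typing: well-typed at B
ordered: ✗, r, p left unused
linear: ✗, r, p left unused
affine: ✓, at most one use each (q, h, f, r, p)
relevant: ✗, r, p left unused
unrestricted: ✓, well-typed at B; no restrictions here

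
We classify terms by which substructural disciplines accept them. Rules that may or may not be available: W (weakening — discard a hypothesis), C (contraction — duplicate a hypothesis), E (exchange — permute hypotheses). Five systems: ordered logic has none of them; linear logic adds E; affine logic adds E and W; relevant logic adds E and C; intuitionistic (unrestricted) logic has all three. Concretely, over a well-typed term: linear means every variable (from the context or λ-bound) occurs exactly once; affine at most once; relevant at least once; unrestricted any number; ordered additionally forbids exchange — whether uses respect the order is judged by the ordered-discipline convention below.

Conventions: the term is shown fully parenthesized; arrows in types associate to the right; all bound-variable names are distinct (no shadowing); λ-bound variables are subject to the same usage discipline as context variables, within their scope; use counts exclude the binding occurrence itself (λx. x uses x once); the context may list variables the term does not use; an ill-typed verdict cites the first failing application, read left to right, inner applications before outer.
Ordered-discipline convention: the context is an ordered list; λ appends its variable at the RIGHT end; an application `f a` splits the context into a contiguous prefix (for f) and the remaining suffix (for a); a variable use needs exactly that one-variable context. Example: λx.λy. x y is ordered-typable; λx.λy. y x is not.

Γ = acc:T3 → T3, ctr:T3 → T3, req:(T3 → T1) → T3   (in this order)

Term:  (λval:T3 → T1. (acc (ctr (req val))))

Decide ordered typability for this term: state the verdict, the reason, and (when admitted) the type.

yes — acc, ctr, req, val once each; derivable with no W/C/E; term : (T3 → T1) → T3
variable uses: acc: 1; ctr: 1; req: 1; val (λ-bound): 1
left-to-right use order: acc, ctr, req, val
typing: well-typed — term : (T3 → T1) → T3
per-discipline verdicts: ordered ✓, linear ✓, affine ✓, relevant ✓, unrestricted ✓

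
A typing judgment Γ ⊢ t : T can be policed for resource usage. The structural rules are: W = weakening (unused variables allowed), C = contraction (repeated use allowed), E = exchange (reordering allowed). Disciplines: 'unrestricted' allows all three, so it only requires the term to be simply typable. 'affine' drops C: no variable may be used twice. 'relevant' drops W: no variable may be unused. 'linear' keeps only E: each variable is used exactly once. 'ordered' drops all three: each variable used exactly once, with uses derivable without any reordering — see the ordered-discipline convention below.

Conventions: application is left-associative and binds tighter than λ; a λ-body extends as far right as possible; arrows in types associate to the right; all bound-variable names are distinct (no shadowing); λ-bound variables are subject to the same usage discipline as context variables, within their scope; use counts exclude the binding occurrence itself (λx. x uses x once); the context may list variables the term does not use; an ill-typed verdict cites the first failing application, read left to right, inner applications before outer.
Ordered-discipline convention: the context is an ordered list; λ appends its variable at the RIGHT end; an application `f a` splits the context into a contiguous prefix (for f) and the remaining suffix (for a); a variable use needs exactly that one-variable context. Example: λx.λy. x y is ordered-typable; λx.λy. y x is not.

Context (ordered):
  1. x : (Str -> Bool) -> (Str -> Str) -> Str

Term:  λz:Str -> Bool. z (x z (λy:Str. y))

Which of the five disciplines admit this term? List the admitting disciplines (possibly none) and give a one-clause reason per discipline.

admitted by: relevant, unrestricted
variable uses: x ×1, z (bound) ×2, y (bound) ×1
use order (left to right): z, x, z, y
typing: the term checks, with type (Str -> Bool) -> Bool
ordered: ✗ — z ×2 used more than once (contraction)
linear: ✗ — z ×2 used more than once (contraction)
affine: ✗ — z ×2 used more than once (contraction)
relevant: ✓ — x, z, y: all used, weakening unneeded
unrestricted: ✓ — type-checks ((Str -> Bool) -> Bool) and nothing is barred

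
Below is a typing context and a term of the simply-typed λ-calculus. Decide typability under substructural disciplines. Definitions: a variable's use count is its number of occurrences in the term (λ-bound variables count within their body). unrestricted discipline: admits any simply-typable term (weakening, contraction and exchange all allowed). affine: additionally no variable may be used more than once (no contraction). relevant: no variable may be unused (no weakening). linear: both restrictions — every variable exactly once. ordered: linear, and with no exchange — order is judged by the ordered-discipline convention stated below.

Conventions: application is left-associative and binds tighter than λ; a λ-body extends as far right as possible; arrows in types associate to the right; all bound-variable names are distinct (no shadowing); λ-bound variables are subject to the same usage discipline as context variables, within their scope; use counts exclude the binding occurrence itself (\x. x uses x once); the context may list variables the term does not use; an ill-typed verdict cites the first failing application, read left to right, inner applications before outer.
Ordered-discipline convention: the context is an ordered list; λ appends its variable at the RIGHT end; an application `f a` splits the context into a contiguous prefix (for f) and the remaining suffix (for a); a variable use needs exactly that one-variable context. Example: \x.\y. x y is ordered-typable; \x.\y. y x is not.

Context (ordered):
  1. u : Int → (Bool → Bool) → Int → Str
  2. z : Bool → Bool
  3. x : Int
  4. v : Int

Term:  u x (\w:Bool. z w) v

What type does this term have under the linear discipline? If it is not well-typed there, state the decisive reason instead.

term : Str
counts: u=1; z=1; x=1; v=1; w (λ-bound)=1
order of uses: u, x, z, w, v
typing: ✓ — Str
summary: ordered ✗; linear ✓; affine ✓; relevant ✓; unrestricted ✓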